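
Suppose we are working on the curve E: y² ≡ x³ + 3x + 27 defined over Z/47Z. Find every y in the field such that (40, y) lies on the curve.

x³ + 3x + 27 = 64147 ≡ 39 (mod 47).
39 is a non-residue mod 47; no y exists.

none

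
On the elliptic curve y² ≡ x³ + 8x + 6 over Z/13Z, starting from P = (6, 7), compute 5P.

Repeated addition: build up to 5P.
2P: tangent at (6, 7): λ = (3·6² + 8)/(2·7) ≡ 12/1. 1⁻¹ ≡ 1 (mod 13), so λ ≡ 12·1 ≡ 12.
  x = λ² - 6 - 6 = 144 - 12 ≡ 2; y = λ·(6 - 2) - 7 ≡ 2. → (2, 2)
3P: (2, 2) + (6, 7). λ = (7 - 2)/(6 - 2) ≡ 5/4 mod 13. 4⁻¹ ≡ 10 (mod 13), so λ ≡ 11.
  x = λ² - 2 - 6 = 121 - 8 ≡ 9; y = λ·(2 - 9) - 2 ≡ 12. → (9, 12)
4P: (9, 12) + (6, 7). λ = (7 - 12)/(6 - 9) ≡ 8/10 mod 13. 10⁻¹ ≡ 4 (mod 13), so λ ≡ 6.
  x = λ² - 9 - 6 = 36 - 15 ≡ 8; y = λ·(9 - 8) - 12 ≡ 7. → (8, 7)
5P: (8, 7) + (6, 7). λ = (7 - 7)/(6 - 8) ≡ 0/11 mod 13. 11⁻¹ ≡ 6 (mod 13) since 11·6 = 66 ≡ 1, so λ ≡ 0.
  x = λ² - 8 - 6 = 0 - 14 ≡ 12; y = λ·(8 - 12) - 7 ≡ 6. → (12, 6)

(12, 6)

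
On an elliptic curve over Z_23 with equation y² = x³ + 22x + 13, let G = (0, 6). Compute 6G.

Repeated addition: build up to 6G.
2G: tangent at (0, 6): λ = (3·0² + 22)/(2·6) ≡ 22/12. 12⁻¹ ≡ 2 (mod 23) since 12·2 = 24 ≡ 1, so λ ≡ 22·2 ≡ 21.
  x = λ² - 0 - 0 = 441 - 0 ≡ 4; y = λ·(0 - 4) - 6 ≡ 2. → (4, 2)
3G: (4, 2) + (0, 6). λ = (6 - 2)/(0 - 4) ≡ 4/19 mod 23. 19⁻¹ ≡ 17 (mod 23) since 19·17 = 323 ≡ 1, so λ ≡ 22.
  x = λ² - 4 - 0 = 484 - 4 ≡ 20; y = λ·(4 - 20) - 2 ≡ 14. → (20, 14)
4G: (20, 14) + (0, 6). λ = (6 - 14)/(0 - 20) ≡ 15/3 mod 23. 3⁻¹ ≡ 8 (mod 23), so λ ≡ 5.
  x = λ² - 20 - 0 = 25 - 20 ≡ 5; y = λ·(20 - 5) - 14 ≡ 15. → (5, 15)
5G: (5, 15) + (0, 6). λ = (6 - 15)/(0 - 5) ≡ 14/18 mod 23. 18⁻¹ ≡ 9 (mod 23) since 18·9 = 162 ≡ 1, so λ ≡ 11.
  x = λ² - 5 - 0 = 121 - 5 ≡ 1; y = λ·(5 - 1) - 15 ≡ 6. → (1, 6)
6G: (1, 6) + (0, 6). λ = (6 - 6)/(0 - 1) ≡ 0/22 mod 23. 22⁻¹ ≡ 22 (mod 23), so λ ≡ 0.
  x = λ² - 1 - 0 = 0 - 1 ≡ 22; y = λ·(1 - 22) - 6 ≡ 17. → (22, 17)

(22, 17)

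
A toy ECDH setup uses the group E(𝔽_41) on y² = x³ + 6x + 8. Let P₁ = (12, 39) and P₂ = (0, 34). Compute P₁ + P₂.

(38, 39)

(12, 39) + (0, 34). λ = (34 - 39)/(0 - 12) ≡ 36/29 mod 41. 29⁻¹ ≡ 17 (mod 41) since 29·17 = 493 ≡ 1, so λ ≡ 38.
  x = λ² - 12 - 0 = 1444 - 12 ≡ 38; y = λ·(12 - 38) - 39 ≡ 39. → (38, 39)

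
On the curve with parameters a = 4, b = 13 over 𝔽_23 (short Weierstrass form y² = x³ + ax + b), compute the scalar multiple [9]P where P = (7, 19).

(7, 4)

Repeated addition: build up to 9P.
2P: tangent at (7, 19): λ = (3·7² + 4)/(2·19) ≡ 13/15. 15⁻¹ ≡ 20 (mod 23), so λ ≡ 13·20 ≡ 7.
  x = λ² - 7 - 7 = 49 - 14 ≡ 12; y = λ·(7 - 12) - 19 ≡ 15. → (12, 15)
3P: (12, 15) + (7, 19). λ = (19 - 15)/(7 - 12) ≡ 4/18 mod 23. 18⁻¹ ≡ 9 (mod 23) since 18·9 = 162 ≡ 1, so λ ≡ 13.
  x = λ² - 12 - 7 = 169 - 19 ≡ 12; y = λ·(12 - 12) - 15 ≡ 8. → (12, 8)
4P: (12, 8) + (7, 19). λ = (19 - 8)/(7 - 12) ≡ 11/18 mod 23. 18⁻¹ ≡ 9 (mod 23), so λ ≡ 7.
  x = λ² - 12 - 7 = 49 - 19 ≡ 7; y = λ·(12 - 7) - 8 ≡ 4. → (7, 4)
5P: (7, 4) + (7, 19): same x and y₁ ≡ -y₂, so the sum is 𝒪.
6P: 𝒪 + (7, 19) = (7, 19) (identity).
7P: tangent at (7, 19): λ = (3·7² + 4)/(2·19) ≡ 13/15. 15⁻¹ ≡ 20 (mod 23), so λ ≡ 13·20 ≡ 7.
  x = λ² - 7 - 7 = 49 - 14 ≡ 12; y = λ·(7 - 12) - 19 ≡ 15. → (12, 15)
8P: (12, 15) + (7, 19). λ = (19 - 15)/(7 - 12) ≡ 4/18 mod 23. 18⁻¹ ≡ 9 (mod 23) since 18·9 = 162 ≡ 1, so λ ≡ 13.
  x = λ² - 12 - 7 = 169 - 19 ≡ 12; y = λ·(12 - 12) - 15 ≡ 8. → (12, 8)
9P: (12, 8) + (7, 19). λ = (19 - 8)/(7 - 12) ≡ 11/18 mod 23. 18⁻¹ ≡ 9 (mod 23), so λ ≡ 7.
  x = λ² - 12 - 7 = 49 - 19 ≡ 7; y = λ·(12 - 7) - 8 ≡ 4. → (7, 4)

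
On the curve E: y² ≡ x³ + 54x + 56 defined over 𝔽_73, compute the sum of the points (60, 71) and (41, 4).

(60, 71) + (41, 4). λ = (4 - 71)/(41 - 60) ≡ 6/54 mod 73. 54⁻¹ ≡ 23 (mod 73) since 54·23 = 1242 ≡ 1, so λ ≡ 65.
  x = λ² - 60 - 41 = 4225 - 101 ≡ 36; y = λ·(60 - 36) - 71 ≡ 29. → (36, 29)

(36, 29)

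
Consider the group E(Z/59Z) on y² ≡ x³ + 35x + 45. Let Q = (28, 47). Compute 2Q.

tangent at (28, 47): λ = (3·28² + 35)/(2·47) ≡ 27/35. 35⁻¹ ≡ 27 (mod 59), so λ ≡ 27·27 ≡ 21.
  x = λ² - 28 - 28 = 441 - 56 ≡ 31; y = λ·(28 - 31) - 47 ≡ 8. → (31, 8)

(31, 8)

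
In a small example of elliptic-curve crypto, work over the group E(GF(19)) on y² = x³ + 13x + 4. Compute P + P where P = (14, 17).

(0, 17)

tangent at (14, 17): λ = (3·14² + 13)/(2·17) ≡ 12/15. 15⁻¹ ≡ 14 (mod 19), so λ ≡ 12·14 ≡ 16.
  x = λ² - 14 - 14 = 256 - 28 ≡ 0; y = λ·(14 - 0) - 17 ≡ 17. → (0, 17)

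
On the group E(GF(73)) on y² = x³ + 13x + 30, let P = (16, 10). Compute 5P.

(29, 7)

Double-and-add on 5 = (101)₂. Start with P = (16, 10) for the leading 1-bit.
double: tangent at (16, 10): λ = (3·16² + 13)/(2·10) ≡ 51/20. 20⁻¹ ≡ 11 (mod 73), so λ ≡ 51·11 ≡ 50.
  x = λ² - 16 - 16 = 2500 - 32 ≡ 59; y = λ·(16 - 59) - 10 ≡ 30. → (59, 30)
double: tangent at (59, 30): λ = (3·59² + 13)/(2·30) ≡ 17/60. 60⁻¹ ≡ 28 (mod 73), so λ ≡ 17·28 ≡ 38.
  x = λ² - 59 - 59 = 1444 - 118 ≡ 12; y = λ·(59 - 12) - 30 ≡ 4. → (12, 4)
add P: (12, 4) + (16, 10). λ = (10 - 4)/(16 - 12) ≡ 6/4 mod 73. 4⁻¹ ≡ 55 (mod 73), so λ ≡ 38.
  x = λ² - 12 - 16 = 1444 - 28 ≡ 29; y = λ·(12 - 29) - 4 ≡ 7. → (29, 7)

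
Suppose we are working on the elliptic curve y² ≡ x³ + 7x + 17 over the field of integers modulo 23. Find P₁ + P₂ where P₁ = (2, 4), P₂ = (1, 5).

(21, 15)

(2, 4) + (1, 5). λ = (5 - 4)/(1 - 2) ≡ 1/22 mod 23. 22⁻¹ ≡ 22 (mod 23), so λ ≡ 22.
  x = λ² - 2 - 1 = 484 - 3 ≡ 21; y = λ·(2 - 21) - 4 ≡ 15. → (21, 15)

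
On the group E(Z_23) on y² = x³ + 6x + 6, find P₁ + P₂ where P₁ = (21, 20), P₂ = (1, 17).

(2, 7)

(21, 20) + (1, 17). λ = (17 - 20)/(1 - 21) ≡ 20/3 mod 23. 3⁻¹ ≡ 8 (mod 23) since 3·8 = 24 ≡ 1, so λ ≡ 22.
  x = λ² - 21 - 1 = 484 - 22 ≡ 2; y = λ·(21 - 2) - 20 ≡ 7. → (2, 7)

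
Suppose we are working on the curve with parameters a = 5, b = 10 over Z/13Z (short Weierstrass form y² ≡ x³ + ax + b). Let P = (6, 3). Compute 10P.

(6, 3)

Repeated addition: build up to 10P.
2P: tangent at (6, 3): λ = (3·6² + 5)/(2·3) ≡ 9/6. 6⁻¹ ≡ 11 (mod 13) since 6·11 = 66 ≡ 1, so λ ≡ 9·11 ≡ 8.
  x = λ² - 6 - 6 = 64 - 12 ≡ 0; y = λ·(6 - 0) - 3 ≡ 6. → (0, 6)
3P: (0, 6) + (6, 3). λ = (3 - 6)/(6 - 0) ≡ 10/6 mod 13. 6⁻¹ ≡ 11 (mod 13) since 6·11 = 66 ≡ 1, so λ ≡ 6.
  x = λ² - 0 - 6 = 36 - 6 ≡ 4; y = λ·(0 - 4) - 6 ≡ 9. → (4, 9)
4P: (4, 9) + (6, 3). λ = (3 - 9)/(6 - 4) ≡ 7/2 mod 13. 2⁻¹ ≡ 7 (mod 13), so λ ≡ 10.
  x = λ² - 4 - 6 = 100 - 10 ≡ 12; y = λ·(4 - 12) - 9 ≡ 2. → (12, 2)
5P: (12, 2) + (6, 3). λ = (3 - 2)/(6 - 12) ≡ 1/7 mod 13. 7⁻¹ ≡ 2 (mod 13), so λ ≡ 2.
  x = λ² - 12 - 6 = 4 - 18 ≡ 12; y = λ·(12 - 12) - 2 ≡ 11. → (12, 11)
6P: (12, 11) + (6, 3). λ = (3 - 11)/(6 - 12) ≡ 5/7 mod 13. 7⁻¹ ≡ 2 (mod 13), so λ ≡ 10.
  x = λ² - 12 - 6 = 100 - 18 ≡ 4; y = λ·(12 - 4) - 11 ≡ 4. → (4, 4)
7P: (4, 4) + (6, 3). λ = (3 - 4)/(6 - 4) ≡ 12/2 mod 13. 2⁻¹ ≡ 7 (mod 13), so λ ≡ 6.
  x = λ² - 4 - 6 = 36 - 10 ≡ 0; y = λ·(4 - 0) - 4 ≡ 7. → (0, 7)
8P: (0, 7) + (6, 3). λ = (3 - 7)/(6 - 0) ≡ 9/6 mod 13. 6⁻¹ ≡ 11 (mod 13) since 6·11 = 66 ≡ 1, so λ ≡ 8.
  x = λ² - 0 - 6 = 64 - 6 ≡ 6; y = λ·(0 - 6) - 7 ≡ 10. → (6, 10)
9P: (6, 10) + (6, 3): same x and y₁ ≡ -y₂, so the sum is O.
10P: O + (6, 3) = (6, 3) (identity).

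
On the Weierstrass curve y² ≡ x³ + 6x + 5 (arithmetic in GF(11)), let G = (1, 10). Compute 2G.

(10, 3)

tangent at (1, 10): λ = (3·1² + 6)/(2·10) ≡ 9/9. 9⁻¹ ≡ 5 (mod 11), so λ ≡ 9·5 ≡ 1.
  x = λ² - 1 - 1 = 1 - 2 ≡ 10; y = λ·(1 - 10) - 10 ≡ 3. → (10, 3)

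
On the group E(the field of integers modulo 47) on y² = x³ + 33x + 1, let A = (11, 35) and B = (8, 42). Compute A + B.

(23, 40)

(11, 35) + (8, 42). λ = (42 - 35)/(8 - 11) ≡ 7/44 mod 47. 44⁻¹ ≡ 31 (mod 47) since 44·31 = 1364 ≡ 1, so λ ≡ 29.
  x = λ² - 11 - 8 = 841 - 19 ≡ 23; y = λ·(11 - 23) - 35 ≡ 40. → (23, 40)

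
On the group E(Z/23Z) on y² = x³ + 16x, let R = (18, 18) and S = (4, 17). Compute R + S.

(3, 11)

(18, 18) + (4, 17). λ = (17 - 18)/(4 - 18) ≡ 22/9 mod 23. 9⁻¹ ≡ 18 (mod 23) since 9·18 = 162 ≡ 1, so λ ≡ 5.
  x = λ² - 18 - 4 = 25 - 22 ≡ 3; y = λ·(18 - 3) - 18 ≡ 11. → (3, 11)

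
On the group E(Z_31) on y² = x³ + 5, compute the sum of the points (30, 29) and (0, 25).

(30, 29) + (0, 25). λ = (25 - 29)/(0 - 30) ≡ 27/1 mod 31. 1⁻¹ ≡ 1 (mod 31) since 1·1 = 1 ≡ 1, so λ ≡ 27.
  x = λ² - 30 - 0 = 729 - 30 ≡ 17; y = λ·(30 - 17) - 29 ≡ 12. → (17, 12)

(17, 12)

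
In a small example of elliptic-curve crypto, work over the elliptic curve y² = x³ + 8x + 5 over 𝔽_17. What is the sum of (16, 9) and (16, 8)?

O

The two points share x = 16 and their y-coordinates satisfy 9 + 8 ≡ 0 (mod 17), so they are inverses. Their sum is O.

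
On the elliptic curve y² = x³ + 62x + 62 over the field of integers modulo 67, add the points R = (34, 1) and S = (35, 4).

(34, 1) + (35, 4). λ = (4 - 1)/(35 - 34) ≡ 3/1 mod 67. 1⁻¹ ≡ 1 (mod 67) since 1·1 = 1 ≡ 1, so λ ≡ 3.
  x = λ² - 34 - 35 = 9 - 69 ≡ 7; y = λ·(34 - 7) - 1 ≡ 13. → (7, 13)

(7, 13)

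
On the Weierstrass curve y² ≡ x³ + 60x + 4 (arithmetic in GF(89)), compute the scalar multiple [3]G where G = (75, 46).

(38, 75)

Repeated addition: build up to 3G.
2G: tangent at (75, 46): λ = (3·75² + 60)/(2·46) ≡ 25/3. 3⁻¹ ≡ 30 (mod 89), so λ ≡ 25·30 ≡ 38.
  x = λ² - 75 - 75 = 1444 - 150 ≡ 48; y = λ·(75 - 48) - 46 ≡ 1. → (48, 1)
3G: (48, 1) + (75, 46). λ = (46 - 1)/(75 - 48) ≡ 45/27 mod 89. 27⁻¹ ≡ 33 (mod 89), so λ ≡ 61.
  x = λ² - 48 - 75 = 3721 - 123 ≡ 38; y = λ·(48 - 38) - 1 ≡ 75. → (38, 75)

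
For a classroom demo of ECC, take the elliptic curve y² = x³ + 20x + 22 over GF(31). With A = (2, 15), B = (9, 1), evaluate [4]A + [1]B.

(29, 25)

First 4A:
Repeated addition: build up to 4A.
2A: tangent at (2, 15): λ = (3·2² + 20)/(2·15) ≡ 1/30. 30⁻¹ ≡ 30 (mod 31), so λ ≡ 1·30 ≡ 30.
  x = λ² - 2 - 2 = 900 - 4 ≡ 28; y = λ·(2 - 28) - 15 ≡ 11. → (28, 11)
3A: (28, 11) + (2, 15). λ = (15 - 11)/(2 - 28) ≡ 4/5 mod 31. 5⁻¹ ≡ 25 (mod 31) since 5·25 = 125 ≡ 1, so λ ≡ 7.
  x = λ² - 28 - 2 = 49 - 30 ≡ 19; y = λ·(28 - 19) - 11 ≡ 21. → (19, 21)
4A: (19, 21) + (2, 15). λ = (15 - 21)/(2 - 19) ≡ 25/14 mod 31. 14⁻¹ ≡ 20 (mod 31) since 14·20 = 280 ≡ 1, so λ ≡ 4.
  x = λ² - 19 - 2 = 16 - 21 ≡ 26; y = λ·(19 - 26) - 21 ≡ 13. → (26, 13)
4A = (26, 13).
Finally 4A + B:
(26, 13) + (9, 1). λ = (1 - 13)/(9 - 26) ≡ 19/14 mod 31. 14⁻¹ ≡ 20 (mod 31) since 14·20 = 280 ≡ 1, so λ ≡ 8.
  x = λ² - 26 - 9 = 64 - 35 ≡ 29; y = λ·(26 - 29) - 13 ≡ 25. → (29, 25)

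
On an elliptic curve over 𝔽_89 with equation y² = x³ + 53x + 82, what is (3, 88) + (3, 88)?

tangent at (3, 88): λ = (3·3² + 53)/(2·88) ≡ 80/87. 87⁻¹ ≡ 44 (mod 89) since 87·44 = 3828 ≡ 1, so λ ≡ 80·44 ≡ 49.
  x = λ² - 3 - 3 = 2401 - 6 ≡ 81; y = λ·(3 - 81) - 88 ≡ 6. → (81, 6)

(81, 6)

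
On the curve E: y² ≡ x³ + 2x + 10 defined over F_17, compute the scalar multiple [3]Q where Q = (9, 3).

Repeated addition: build up to 3Q.
2Q: tangent at (9, 3): λ = (3·9² + 2)/(2·3) ≡ 7/6. 6⁻¹ ≡ 3 (mod 17) since 6·3 = 18 ≡ 1, so λ ≡ 7·3 ≡ 4.
  x = λ² - 9 - 9 = 16 - 18 ≡ 15; y = λ·(9 - 15) - 3 ≡ 7. → (15, 7)
3Q: (15, 7) + (9, 3). λ = (3 - 7)/(9 - 15) ≡ 13/11 mod 17. 11⁻¹ ≡ 14 (mod 17) since 11·14 = 154 ≡ 1, so λ ≡ 12.
  x = λ² - 15 - 9 = 144 - 24 ≡ 1; y = λ·(15 - 1) - 7 ≡ 8. → (1, 8)

(1, 8)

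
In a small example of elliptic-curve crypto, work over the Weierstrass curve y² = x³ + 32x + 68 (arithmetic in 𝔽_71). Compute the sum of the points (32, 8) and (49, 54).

(32, 8) + (49, 54). λ = (54 - 8)/(49 - 32) ≡ 46/17 mod 71. 17⁻¹ ≡ 46 (mod 71), so λ ≡ 57.
  x = λ² - 32 - 49 = 3249 - 81 ≡ 44; y = λ·(32 - 44) - 8 ≡ 18. → (44, 18)

(44, 18)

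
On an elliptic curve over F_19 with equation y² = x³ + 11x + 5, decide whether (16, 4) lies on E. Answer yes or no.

no

y² = 4² ≡ 16; x³ + 11x + 5 = 4277 ≡ 2 (mod 19). 16 ≠ 2.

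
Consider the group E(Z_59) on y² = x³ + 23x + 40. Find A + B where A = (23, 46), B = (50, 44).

(48, 52)

(23, 46) + (50, 44). λ = (44 - 46)/(50 - 23) ≡ 57/27 mod 59. 27⁻¹ ≡ 35 (mod 59), so λ ≡ 48.
  x = λ² - 23 - 50 = 2304 - 73 ≡ 48; y = λ·(23 - 48) - 46 ≡ 52. → (48, 52)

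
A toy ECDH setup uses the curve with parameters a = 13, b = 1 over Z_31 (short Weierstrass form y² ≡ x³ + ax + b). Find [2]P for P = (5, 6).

(30, 7)

tangent at (5, 6): λ = (3·5² + 13)/(2·6) ≡ 26/12. 12⁻¹ ≡ 13 (mod 31), so λ ≡ 26·13 ≡ 28.
  x = λ² - 5 - 5 = 784 - 10 ≡ 30; y = λ·(5 - 30) - 6 ≡ 7. → (30, 7)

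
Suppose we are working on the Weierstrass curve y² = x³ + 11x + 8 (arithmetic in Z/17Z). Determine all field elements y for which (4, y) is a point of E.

none

x³ + 11x + 8 = 116 ≡ 14 (mod 17).
14 is a non-residue mod 17; no y exists.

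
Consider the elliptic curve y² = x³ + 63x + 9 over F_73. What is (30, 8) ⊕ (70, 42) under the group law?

(48, 57)

(30, 8) + (70, 42). λ = (42 - 8)/(70 - 30) ≡ 34/40 mod 73. 40⁻¹ ≡ 42 (mod 73), so λ ≡ 41.
  x = λ² - 30 - 70 = 1681 - 100 ≡ 48; y = λ·(30 - 48) - 8 ≡ 57. → (48, 57)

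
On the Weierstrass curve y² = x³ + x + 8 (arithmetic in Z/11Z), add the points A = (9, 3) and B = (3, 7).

(9, 3) + (3, 7). λ = (7 - 3)/(3 - 9) ≡ 4/5 mod 11. 5⁻¹ ≡ 9 (mod 11) since 5·9 = 45 ≡ 1, so λ ≡ 3.
  x = λ² - 9 - 3 = 9 - 12 ≡ 8; y = λ·(9 - 8) - 3 ≡ 0. → (8, 0)

(8, 0)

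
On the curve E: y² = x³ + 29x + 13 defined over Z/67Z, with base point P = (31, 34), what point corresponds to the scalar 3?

Repeated addition: build up to 3P.
2P: tangent at (31, 34): λ = (3·31² + 29)/(2·34) ≡ 31/1. 1⁻¹ ≡ 1 (mod 67), so λ ≡ 31·1 ≡ 31.
  x = λ² - 31 - 31 = 961 - 62 ≡ 28; y = λ·(31 - 28) - 34 ≡ 59. → (28, 59)
3P: (28, 59) + (31, 34). λ = (34 - 59)/(31 - 28) ≡ 42/3 mod 67. 3⁻¹ ≡ 45 (mod 67) since 3·45 = 135 ≡ 1, so λ ≡ 14.
  x = λ² - 28 - 31 = 196 - 59 ≡ 3; y = λ·(28 - 3) - 59 ≡ 23. → (3, 23)

(3, 23)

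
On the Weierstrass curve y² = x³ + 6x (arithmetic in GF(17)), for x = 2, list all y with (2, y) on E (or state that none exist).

none

x³ + 6x + 0 = 20 ≡ 3 (mod 17).
3 is a non-residue mod 17; no y exists.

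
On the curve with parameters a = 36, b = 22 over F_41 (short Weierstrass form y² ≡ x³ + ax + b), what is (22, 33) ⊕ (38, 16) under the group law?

(22, 33) + (38, 16). λ = (16 - 33)/(38 - 22) ≡ 24/16 mod 41. 16⁻¹ ≡ 18 (mod 41), so λ ≡ 22.
  x = λ² - 22 - 38 = 484 - 60 ≡ 14; y = λ·(22 - 14) - 33 ≡ 20. → (14, 20)

(14, 20)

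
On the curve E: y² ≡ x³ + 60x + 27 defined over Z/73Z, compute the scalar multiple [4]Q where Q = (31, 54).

(37, 11)

Repeated addition: build up to 4Q.
2Q: tangent at (31, 54): λ = (3·31² + 60)/(2·54) ≡ 23/35. 35⁻¹ ≡ 48 (mod 73), so λ ≡ 23·48 ≡ 9.
  x = λ² - 31 - 31 = 81 - 62 ≡ 19; y = λ·(31 - 19) - 54 ≡ 54. → (19, 54)
3Q: (19, 54) + (31, 54). λ = (54 - 54)/(31 - 19) ≡ 0/12 mod 73. 12⁻¹ ≡ 67 (mod 73) since 12·67 = 804 ≡ 1, so λ ≡ 0.
  x = λ² - 19 - 31 = 0 - 50 ≡ 23; y = λ·(19 - 23) - 54 ≡ 19. → (23, 19)
4Q: (23, 19) + (31, 54). λ = (54 - 19)/(31 - 23) ≡ 35/8 mod 73. 8⁻¹ ≡ 64 (mod 73), so λ ≡ 50.
  x = λ² - 23 - 31 = 2500 - 54 ≡ 37; y = λ·(23 - 37) - 19 ≡ 11. → (37, 11)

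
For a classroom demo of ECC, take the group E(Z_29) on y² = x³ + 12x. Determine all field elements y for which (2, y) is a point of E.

none

x³ + 12x + 0 = 32 ≡ 3 (mod 29).
3 is a non-residue mod 29; no y exists.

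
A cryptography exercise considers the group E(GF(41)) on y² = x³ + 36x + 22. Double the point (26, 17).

(34, 40)

tangent at (26, 17): λ = (3·26² + 36)/(2·17) ≡ 14/34. 34⁻¹ ≡ 35 (mod 41), so λ ≡ 14·35 ≡ 39.
  x = λ² - 26 - 26 = 1521 - 52 ≡ 34; y = λ·(26 - 34) - 17 ≡ 40. → (34, 40)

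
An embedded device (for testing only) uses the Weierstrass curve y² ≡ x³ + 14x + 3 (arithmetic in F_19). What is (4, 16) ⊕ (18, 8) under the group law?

(14, 6)

(4, 16) + (18, 8). λ = (8 - 16)/(18 - 4) ≡ 11/14 mod 19. 14⁻¹ ≡ 15 (mod 19) since 14·15 = 210 ≡ 1, so λ ≡ 13.
  x = λ² - 4 - 18 = 169 - 22 ≡ 14; y = λ·(4 - 14) - 16 ≡ 6. → (14, 6)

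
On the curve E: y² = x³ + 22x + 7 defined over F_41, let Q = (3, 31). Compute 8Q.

Double-and-add on 8 = (1000)₂. Start with Q = (3, 31) for the leading 1-bit.
double: tangent at (3, 31): λ = (3·3² + 22)/(2·31) ≡ 8/21. 21⁻¹ ≡ 2 (mod 41) since 21·2 = 42 ≡ 1, so λ ≡ 8·2 ≡ 16.
  x = λ² - 3 - 3 = 256 - 6 ≡ 4; y = λ·(3 - 4) - 31 ≡ 35. → (4, 35)
double: tangent at (4, 35): λ = (3·4² + 22)/(2·35) ≡ 29/29. 29⁻¹ ≡ 17 (mod 41), so λ ≡ 29·17 ≡ 1.
  x = λ² - 4 - 4 = 1 - 8 ≡ 34; y = λ·(4 - 34) - 35 ≡ 17. → (34, 17)
double: tangent at (34, 17): λ = (3·34² + 22)/(2·17) ≡ 5/34. 34⁻¹ ≡ 35 (mod 41) since 34·35 = 1190 ≡ 1, so λ ≡ 5·35 ≡ 11.
  x = λ² - 34 - 34 = 121 - 68 ≡ 12; y = λ·(34 - 12) - 17 ≡ 20. → (12, 20)

(12, 20)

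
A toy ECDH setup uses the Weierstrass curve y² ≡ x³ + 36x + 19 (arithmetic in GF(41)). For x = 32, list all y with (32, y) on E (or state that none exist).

14, 27

x³ + 36x + 19 = 33939 ≡ 32 (mod 41).
Square roots of 32 mod 41: 14 and 27 (since 14² = 196 ≡ 32).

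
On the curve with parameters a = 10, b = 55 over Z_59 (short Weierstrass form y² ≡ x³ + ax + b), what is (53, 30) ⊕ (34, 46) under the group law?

(17, 8)

(53, 30) + (34, 46). λ = (46 - 30)/(34 - 53) ≡ 16/40 mod 59. 40⁻¹ ≡ 31 (mod 59), so λ ≡ 24.
  x = λ² - 53 - 34 = 576 - 87 ≡ 17; y = λ·(53 - 17) - 30 ≡ 8. → (17, 8)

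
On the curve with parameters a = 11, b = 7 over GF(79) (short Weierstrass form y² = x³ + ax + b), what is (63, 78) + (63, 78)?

tangent at (63, 78): λ = (3·63² + 11)/(2·78) ≡ 68/77. 77⁻¹ ≡ 39 (mod 79) since 77·39 = 3003 ≡ 1, so λ ≡ 68·39 ≡ 45.
  x = λ² - 63 - 63 = 2025 - 126 ≡ 3; y = λ·(63 - 3) - 78 ≡ 15. → (3, 15)

(3, 15)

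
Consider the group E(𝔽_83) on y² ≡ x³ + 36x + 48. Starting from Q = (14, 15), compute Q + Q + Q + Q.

(59, 36)

Repeated addition: build up to 4Q.
2Q: tangent at (14, 15): λ = (3·14² + 36)/(2·15) ≡ 43/30. 30⁻¹ ≡ 36 (mod 83), so λ ≡ 43·36 ≡ 54.
  x = λ² - 14 - 14 = 2916 - 28 ≡ 66; y = λ·(14 - 66) - 15 ≡ 82. → (66, 82)
3Q: (66, 82) + (14, 15). λ = (15 - 82)/(14 - 66) ≡ 16/31 mod 83. 31⁻¹ ≡ 75 (mod 83), so λ ≡ 38.
  x = λ² - 66 - 14 = 1444 - 80 ≡ 36; y = λ·(66 - 36) - 82 ≡ 62. → (36, 62)
4Q: (36, 62) + (14, 15). λ = (15 - 62)/(14 - 36) ≡ 36/61 mod 83. 61⁻¹ ≡ 49 (mod 83), so λ ≡ 21.
  x = λ² - 36 - 14 = 441 - 50 ≡ 59; y = λ·(36 - 59) - 62 ≡ 36. → (59, 36)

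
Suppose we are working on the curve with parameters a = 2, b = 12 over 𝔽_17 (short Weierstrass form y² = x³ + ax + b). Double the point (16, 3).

tangent at (16, 3): λ = (3·16² + 2)/(2·3) ≡ 5/6. 6⁻¹ ≡ 3 (mod 17), so λ ≡ 5·3 ≡ 15.
  x = λ² - 16 - 16 = 225 - 32 ≡ 6; y = λ·(16 - 6) - 3 ≡ 11. → (6, 11)

(6, 11)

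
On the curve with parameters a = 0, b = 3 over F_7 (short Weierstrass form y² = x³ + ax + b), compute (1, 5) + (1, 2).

The two points share x = 1 and their y-coordinates satisfy 5 + 2 ≡ 0 (mod 7), so they are inverses. Their sum is O.

O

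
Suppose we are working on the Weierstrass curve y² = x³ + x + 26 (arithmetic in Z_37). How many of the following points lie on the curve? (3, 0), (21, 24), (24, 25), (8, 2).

(3, 0): 0² ≡ 0, rhs ≡ 19 → off.
(21, 24): 24² ≡ 21, rhs ≡ 21 → on.
(24, 25): 25² ≡ 33, rhs ≡ 36 → off.
(8, 2): 2² ≡ 4, rhs ≡ 28 → off.

1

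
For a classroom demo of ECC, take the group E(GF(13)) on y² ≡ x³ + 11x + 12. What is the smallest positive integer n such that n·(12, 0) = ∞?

2

2P: (12, 0) + (12, 0): same x and y₁ ≡ -y₂, so the sum is ∞.
2P = ∞, so the order is 2.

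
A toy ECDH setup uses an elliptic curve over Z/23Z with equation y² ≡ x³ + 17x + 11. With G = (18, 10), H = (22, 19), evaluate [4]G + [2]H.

First 4G:
Repeated addition: build up to 4G.
2G: tangent at (18, 10): λ = (3·18² + 17)/(2·10) ≡ 0/20. 20⁻¹ ≡ 15 (mod 23) since 20·15 = 300 ≡ 1, so λ ≡ 0·15 ≡ 0.
  x = λ² - 18 - 18 = 0 - 36 ≡ 10; y = λ·(18 - 10) - 10 ≡ 13. → (10, 13)
3G: (10, 13) + (18, 10). λ = (10 - 13)/(18 - 10) ≡ 20/8 mod 23. 8⁻¹ ≡ 3 (mod 23) since 8·3 = 24 ≡ 1, so λ ≡ 14.
  x = λ² - 10 - 18 = 196 - 28 ≡ 7; y = λ·(10 - 7) - 13 ≡ 6. → (7, 6)
4G: (7, 6) + (18, 10). λ = (10 - 6)/(18 - 7) ≡ 4/11 mod 23. 11⁻¹ ≡ 21 (mod 23), so λ ≡ 15.
  x = λ² - 7 - 18 = 225 - 25 ≡ 16; y = λ·(7 - 16) - 6 ≡ 20. → (16, 20)
4G = (16, 20).
Next 2H:
Repeated addition: build up to 2H.
2H: tangent at (22, 19): λ = (3·22² + 17)/(2·19) ≡ 20/15. 15⁻¹ ≡ 20 (mod 23), so λ ≡ 20·20 ≡ 9.
  x = λ² - 22 - 22 = 81 - 44 ≡ 14; y = λ·(22 - 14) - 19 ≡ 7. → (14, 7)
2H = (14, 7).
Finally 4G + 2H:
(16, 20) + (14, 7). λ = (7 - 20)/(14 - 16) ≡ 10/21 mod 23. 21⁻¹ ≡ 11 (mod 23) since 21·11 = 231 ≡ 1, so λ ≡ 18.
  x = λ² - 16 - 14 = 324 - 30 ≡ 18; y = λ·(16 - 18) - 20 ≡ 13. → (18, 13)

(18, 13)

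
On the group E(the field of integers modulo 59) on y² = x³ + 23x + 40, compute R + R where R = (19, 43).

(57, 24)

tangent at (19, 43): λ = (3·19² + 23)/(2·43) ≡ 44/27. 27⁻¹ ≡ 35 (mod 59) since 27·35 = 945 ≡ 1, so λ ≡ 44·35 ≡ 6.
  x = λ² - 19 - 19 = 36 - 38 ≡ 57; y = λ·(19 - 57) - 43 ≡ 24. → (57, 24)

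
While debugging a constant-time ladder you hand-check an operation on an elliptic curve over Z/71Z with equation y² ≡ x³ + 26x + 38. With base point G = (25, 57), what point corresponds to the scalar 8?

(8, 30)

Repeated addition: build up to 8G.
2G: tangent at (25, 57): λ = (3·25² + 26)/(2·57) ≡ 55/43. 43⁻¹ ≡ 38 (mod 71) since 43·38 = 1634 ≡ 1, so λ ≡ 55·38 ≡ 31.
  x = λ² - 25 - 25 = 961 - 50 ≡ 59; y = λ·(25 - 59) - 57 ≡ 25. → (59, 25)
3G: (59, 25) + (25, 57). λ = (57 - 25)/(25 - 59) ≡ 32/37 mod 71. 37⁻¹ ≡ 48 (mod 71) since 37·48 = 1776 ≡ 1, so λ ≡ 45.
  x = λ² - 59 - 25 = 2025 - 84 ≡ 24; y = λ·(59 - 24) - 25 ≡ 59. → (24, 59)
4G: (24, 59) + (25, 57). λ = (57 - 59)/(25 - 24) ≡ 69/1 mod 71. 1⁻¹ ≡ 1 (mod 71) since 1·1 = 1 ≡ 1, so λ ≡ 69.
  x = λ² - 24 - 25 = 4761 - 49 ≡ 26; y = λ·(24 - 26) - 59 ≡ 16. → (26, 16)
5G: (26, 16) + (25, 57). λ = (57 - 16)/(25 - 26) ≡ 41/70 mod 71. 70⁻¹ ≡ 70 (mod 71), so λ ≡ 30.
  x = λ² - 26 - 25 = 900 - 51 ≡ 68; y = λ·(26 - 68) - 16 ≡ 2. → (68, 2)
6G: (68, 2) + (25, 57). λ = (57 - 2)/(25 - 68) ≡ 55/28 mod 71. 28⁻¹ ≡ 33 (mod 71), so λ ≡ 40.
  x = λ² - 68 - 25 = 1600 - 93 ≡ 16; y = λ·(68 - 16) - 2 ≡ 19. → (16, 19)
7G: (16, 19) + (25, 57). λ = (57 - 19)/(25 - 16) ≡ 38/9 mod 71. 9⁻¹ ≡ 8 (mod 71) since 9·8 = 72 ≡ 1, so λ ≡ 20.
  x = λ² - 16 - 25 = 400 - 41 ≡ 4; y = λ·(16 - 4) - 19 ≡ 8. → (4, 8)
8G: (4, 8) + (25, 57). λ = (57 - 8)/(25 - 4) ≡ 49/21 mod 71. 21⁻¹ ≡ 44 (mod 71), so λ ≡ 26.
  x = λ² - 4 - 25 = 676 - 29 ≡ 8; y = λ·(4 - 8) - 8 ≡ 30. → (8, 30)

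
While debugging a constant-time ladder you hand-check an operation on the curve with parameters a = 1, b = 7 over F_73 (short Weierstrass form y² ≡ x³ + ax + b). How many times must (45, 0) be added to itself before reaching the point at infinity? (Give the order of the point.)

2

2P: (45, 0) + (45, 0): same x and y₁ ≡ -y₂, so the sum is the point at infinity.
2P = the point at infinity, so the order is 2.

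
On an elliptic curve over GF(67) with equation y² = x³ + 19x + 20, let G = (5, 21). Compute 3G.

Repeated addition: build up to 3G.
2G: tangent at (5, 21): λ = (3·5² + 19)/(2·21) ≡ 27/42. 42⁻¹ ≡ 8 (mod 67), so λ ≡ 27·8 ≡ 15.
  x = λ² - 5 - 5 = 225 - 10 ≡ 14; y = λ·(5 - 14) - 21 ≡ 45. → (14, 45)
3G: (14, 45) + (5, 21). λ = (21 - 45)/(5 - 14) ≡ 43/58 mod 67. 58⁻¹ ≡ 52 (mod 67) since 58·52 = 3016 ≡ 1, so λ ≡ 25.
  x = λ² - 14 - 5 = 625 - 19 ≡ 3; y = λ·(14 - 3) - 45 ≡ 29. → (3, 29)

(3, 29)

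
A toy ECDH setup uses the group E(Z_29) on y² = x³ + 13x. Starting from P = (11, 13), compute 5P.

(10, 12)

Double-and-add on 5 = (101)₂. Start with P = (11, 13) for the leading 1-bit.
double: tangent at (11, 13): λ = (3·11² + 13)/(2·13) ≡ 28/26. 26⁻¹ ≡ 19 (mod 29), so λ ≡ 28·19 ≡ 10.
  x = λ² - 11 - 11 = 100 - 22 ≡ 20; y = λ·(11 - 20) - 13 ≡ 13. → (20, 13)
double: tangent at (20, 13): λ = (3·20² + 13)/(2·13) ≡ 24/26. 26⁻¹ ≡ 19 (mod 29) since 26·19 = 494 ≡ 1, so λ ≡ 24·19 ≡ 21.
  x = λ² - 20 - 20 = 441 - 40 ≡ 24; y = λ·(20 - 24) - 13 ≡ 19. → (24, 19)
add P: (24, 19) + (11, 13). λ = (13 - 19)/(11 - 24) ≡ 23/16 mod 29. 16⁻¹ ≡ 20 (mod 29), so λ ≡ 25.
  x = λ² - 24 - 11 = 625 - 35 ≡ 10; y = λ·(24 - 10) - 19 ≡ 12. → (10, 12)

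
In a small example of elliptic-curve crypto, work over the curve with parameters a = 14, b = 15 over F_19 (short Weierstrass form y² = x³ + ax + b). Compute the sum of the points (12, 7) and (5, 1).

(7, 0)

(12, 7) + (5, 1). λ = (1 - 7)/(5 - 12) ≡ 13/12 mod 19. 12⁻¹ ≡ 8 (mod 19), so λ ≡ 9.
  x = λ² - 12 - 5 = 81 - 17 ≡ 7; y = λ·(12 - 7) - 7 ≡ 0. → (7, 0)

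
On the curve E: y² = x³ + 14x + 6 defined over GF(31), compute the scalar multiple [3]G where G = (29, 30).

(22, 9)

Repeated addition: build up to 3G.
2G: tangent at (29, 30): λ = (3·29² + 14)/(2·30) ≡ 26/29. 29⁻¹ ≡ 15 (mod 31), so λ ≡ 26·15 ≡ 18.
  x = λ² - 29 - 29 = 324 - 58 ≡ 18; y = λ·(29 - 18) - 30 ≡ 13. → (18, 13)
3G: (18, 13) + (29, 30). λ = (30 - 13)/(29 - 18) ≡ 17/11 mod 31. 11⁻¹ ≡ 17 (mod 31) since 11·17 = 187 ≡ 1, so λ ≡ 10.
  x = λ² - 18 - 29 = 100 - 47 ≡ 22; y = λ·(18 - 22) - 13 ≡ 9. → (22, 9)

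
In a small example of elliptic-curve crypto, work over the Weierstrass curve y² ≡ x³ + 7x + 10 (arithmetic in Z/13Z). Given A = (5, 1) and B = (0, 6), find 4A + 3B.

First 4A:
Repeated addition: build up to 4A.
2A: tangent at (5, 1): λ = (3·5² + 7)/(2·1) ≡ 4/2. 2⁻¹ ≡ 7 (mod 13), so λ ≡ 4·7 ≡ 2.
  x = λ² - 5 - 5 = 4 - 10 ≡ 7; y = λ·(5 - 7) - 1 ≡ 8. → (7, 8)
3A: (7, 8) + (5, 1). λ = (1 - 8)/(5 - 7) ≡ 6/11 mod 13. 11⁻¹ ≡ 6 (mod 13), so λ ≡ 10.
  x = λ² - 7 - 5 = 100 - 12 ≡ 10; y = λ·(7 - 10) - 8 ≡ 1. → (10, 1)
4A: (10, 1) + (5, 1). λ = (1 - 1)/(5 - 10) ≡ 0/8 mod 13. 8⁻¹ ≡ 5 (mod 13) since 8·5 = 40 ≡ 1, so λ ≡ 0.
  x = λ² - 10 - 5 = 0 - 15 ≡ 11; y = λ·(10 - 11) - 1 ≡ 12. → (11, 12)
4A = (11, 12).
Next 3B:
Repeated addition: build up to 3B.
2B: tangent at (0, 6): λ = (3·0² + 7)/(2·6) ≡ 7/12. 12⁻¹ ≡ 12 (mod 13) since 12·12 = 144 ≡ 1, so λ ≡ 7·12 ≡ 6.
  x = λ² - 0 - 0 = 36 - 0 ≡ 10; y = λ·(0 - 10) - 6 ≡ 12. → (10, 12)
3B: (10, 12) + (0, 6). λ = (6 - 12)/(0 - 10) ≡ 7/3 mod 13. 3⁻¹ ≡ 9 (mod 13) since 3·9 = 27 ≡ 1, so λ ≡ 11.
  x = λ² - 10 - 0 = 121 - 10 ≡ 7; y = λ·(10 - 7) - 12 ≡ 8. → (7, 8)
3B = (7, 8).
Finally 4A + 3B:
(11, 12) + (7, 8). λ = (8 - 12)/(7 - 11) ≡ 9/9 mod 13. 9⁻¹ ≡ 3 (mod 13), so λ ≡ 1.
  x = λ² - 11 - 7 = 1 - 18 ≡ 9; y = λ·(11 - 9) - 12 ≡ 3. → (9, 3)

(9, 3)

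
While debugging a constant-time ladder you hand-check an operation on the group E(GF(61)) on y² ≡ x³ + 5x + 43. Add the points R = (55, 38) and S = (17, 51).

(8, 31)

(55, 38) + (17, 51). λ = (51 - 38)/(17 - 55) ≡ 13/23 mod 61. 23⁻¹ ≡ 8 (mod 61), so λ ≡ 43.
  x = λ² - 55 - 17 = 1849 - 72 ≡ 8; y = λ·(55 - 8) - 38 ≡ 31. → (8, 31)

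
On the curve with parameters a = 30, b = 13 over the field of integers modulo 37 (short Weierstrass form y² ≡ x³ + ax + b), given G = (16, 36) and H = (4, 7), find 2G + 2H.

First 2G:
Repeated addition: build up to 2G.
2G: tangent at (16, 36): λ = (3·16² + 30)/(2·36) ≡ 21/35. 35⁻¹ ≡ 18 (mod 37) since 35·18 = 630 ≡ 1, so λ ≡ 21·18 ≡ 8.
  x = λ² - 16 - 16 = 64 - 32 ≡ 32; y = λ·(16 - 32) - 36 ≡ 21. → (32, 21)
2G = (32, 21).
Next 2H:
Repeated addition: build up to 2H.
2H: tangent at (4, 7): λ = (3·4² + 30)/(2·7) ≡ 4/14. 14⁻¹ ≡ 8 (mod 37), so λ ≡ 4·8 ≡ 32.
  x = λ² - 4 - 4 = 1024 - 8 ≡ 17; y = λ·(4 - 17) - 7 ≡ 21. → (17, 21)
2H = (17, 21).
Finally 2G + 2H:
(32, 21) + (17, 21). λ = (21 - 21)/(17 - 32) ≡ 0/22 mod 37. 22⁻¹ ≡ 32 (mod 37), so λ ≡ 0.
  x = λ² - 32 - 17 = 0 - 49 ≡ 25; y = λ·(32 - 25) - 21 ≡ 16. → (25, 16)

(25, 16)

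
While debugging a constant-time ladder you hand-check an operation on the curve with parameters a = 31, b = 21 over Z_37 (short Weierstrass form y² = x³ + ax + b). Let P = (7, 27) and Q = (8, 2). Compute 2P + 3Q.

(24, 23)

First 2P:
Repeated addition: build up to 2P.
2P: tangent at (7, 27): λ = (3·7² + 31)/(2·27) ≡ 30/17. 17⁻¹ ≡ 24 (mod 37), so λ ≡ 30·24 ≡ 17.
  x = λ² - 7 - 7 = 289 - 14 ≡ 16; y = λ·(7 - 16) - 27 ≡ 5. → (16, 5)
2P = (16, 5).
Next 3Q:
Repeated addition: build up to 3Q.
2Q: tangent at (8, 2): λ = (3·8² + 31)/(2·2) ≡ 1/4. 4⁻¹ ≡ 28 (mod 37), so λ ≡ 1·28 ≡ 28.
  x = λ² - 8 - 8 = 784 - 16 ≡ 28; y = λ·(8 - 28) - 2 ≡ 30. → (28, 30)
3Q: (28, 30) + (8, 2). λ = (2 - 30)/(8 - 28) ≡ 9/17 mod 37. 17⁻¹ ≡ 24 (mod 37), so λ ≡ 31.
  x = λ² - 28 - 8 = 961 - 36 ≡ 0; y = λ·(28 - 0) - 30 ≡ 24. → (0, 24)
3Q = (0, 24).
Finally 2P + 3Q:
(16, 5) + (0, 24). λ = (24 - 5)/(0 - 16) ≡ 19/21 mod 37. 21⁻¹ ≡ 30 (mod 37) since 21·30 = 630 ≡ 1, so λ ≡ 15.
  x = λ² - 16 - 0 = 225 - 16 ≡ 24; y = λ·(16 - 24) - 5 ≡ 23. → (24, 23)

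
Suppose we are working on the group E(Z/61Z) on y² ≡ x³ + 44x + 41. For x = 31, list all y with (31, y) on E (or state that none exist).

x³ + 44x + 41 = 31196 ≡ 25 (mod 61).
Square roots of 25 mod 61: 5 and 56 (since 5² = 25 ≡ 25).

5, 56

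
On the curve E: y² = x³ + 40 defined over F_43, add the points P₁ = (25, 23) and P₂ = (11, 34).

(21, 23)

(25, 23) + (11, 34). λ = (34 - 23)/(11 - 25) ≡ 11/29 mod 43. 29⁻¹ ≡ 3 (mod 43) since 29·3 = 87 ≡ 1, so λ ≡ 33.
  x = λ² - 25 - 11 = 1089 - 36 ≡ 21; y = λ·(25 - 21) - 23 ≡ 23. → (21, 23)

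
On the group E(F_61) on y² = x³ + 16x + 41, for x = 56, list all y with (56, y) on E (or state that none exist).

x³ + 16x + 41 = 176553 ≡ 19 (mod 61).
Square roots of 19 mod 61: 18 and 43 (since 18² = 324 ≡ 19).

18, 43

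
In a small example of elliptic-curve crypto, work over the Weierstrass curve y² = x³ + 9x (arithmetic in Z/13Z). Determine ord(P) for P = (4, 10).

10

2P: tangent at (4, 10): λ = (3·4² + 9)/(2·10) ≡ 5/7. 7⁻¹ ≡ 2 (mod 13) since 7·2 = 14 ≡ 1, so λ ≡ 5·2 ≡ 10.
  x = λ² - 4 - 4 = 100 - 8 ≡ 1; y = λ·(4 - 1) - 10 ≡ 7. → (1, 7)
3P: (1, 7) + (4, 10). λ = (10 - 7)/(4 - 1) ≡ 3/3 mod 13. 3⁻¹ ≡ 9 (mod 13), so λ ≡ 1.
  x = λ² - 1 - 4 = 1 - 5 ≡ 9; y = λ·(1 - 9) - 7 ≡ 11. → (9, 11)
4P: (9, 11) + (4, 10). λ = (10 - 11)/(4 - 9) ≡ 12/8 mod 13. 8⁻¹ ≡ 5 (mod 13), so λ ≡ 8.
  x = λ² - 9 - 4 = 64 - 13 ≡ 12; y = λ·(9 - 12) - 11 ≡ 4. → (12, 4)
5P: (12, 4) + (4, 10). λ = (10 - 4)/(4 - 12) ≡ 6/5 mod 13. 5⁻¹ ≡ 8 (mod 13) since 5·8 = 40 ≡ 1, so λ ≡ 9.
  x = λ² - 12 - 4 = 81 - 16 ≡ 0; y = λ·(12 - 0) - 4 ≡ 0. → (0, 0)
6P: (0, 0) + (4, 10). λ = (10 - 0)/(4 - 0) ≡ 10/4 mod 13. 4⁻¹ ≡ 10 (mod 13) since 4·10 = 40 ≡ 1, so λ ≡ 9.
  x = λ² - 0 - 4 = 81 - 4 ≡ 12; y = λ·(0 - 12) - 0 ≡ 9. → (12, 9)
7P: (12, 9) + (4, 10). λ = (10 - 9)/(4 - 12) ≡ 1/5 mod 13. 5⁻¹ ≡ 8 (mod 13), so λ ≡ 8.
  x = λ² - 12 - 4 = 64 - 16 ≡ 9; y = λ·(12 - 9) - 9 ≡ 2. → (9, 2)
8P: (9, 2) + (4, 10). λ = (10 - 2)/(4 - 9) ≡ 8/8 mod 13. 8⁻¹ ≡ 5 (mod 13), so λ ≡ 1.
  x = λ² - 9 - 4 = 1 - 13 ≡ 1; y = λ·(9 - 1) - 2 ≡ 6. → (1, 6)
9P: (1, 6) + (4, 10). λ = (10 - 6)/(4 - 1) ≡ 4/3 mod 13. 3⁻¹ ≡ 9 (mod 13) since 3·9 = 27 ≡ 1, so λ ≡ 10.
  x = λ² - 1 - 4 = 100 - 5 ≡ 4; y = λ·(1 - 4) - 6 ≡ 3. → (4, 3)
10P: (4, 3) + (4, 10): same x and y₁ ≡ -y₂, so the sum is ∞.
10P = ∞, so the order is 10.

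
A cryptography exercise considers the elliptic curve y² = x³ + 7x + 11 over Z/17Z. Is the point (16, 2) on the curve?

no

y² = 2² ≡ 4; x³ + 7x + 11 = 4219 ≡ 3 (mod 17). 4 ≠ 3.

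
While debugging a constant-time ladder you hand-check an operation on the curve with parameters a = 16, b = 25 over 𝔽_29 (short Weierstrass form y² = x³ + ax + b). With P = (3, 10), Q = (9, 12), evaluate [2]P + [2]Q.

(20, 14)

First 2P:
Repeated addition: build up to 2P.
2P: tangent at (3, 10): λ = (3·3² + 16)/(2·10) ≡ 14/20. 20⁻¹ ≡ 16 (mod 29) since 20·16 = 320 ≡ 1, so λ ≡ 14·16 ≡ 21.
  x = λ² - 3 - 3 = 441 - 6 ≡ 0; y = λ·(3 - 0) - 10 ≡ 24. → (0, 24)
2P = (0, 24).
Next 2Q:
Repeated addition: build up to 2Q.
2Q: tangent at (9, 12): λ = (3·9² + 16)/(2·12) ≡ 27/24. 24⁻¹ ≡ 23 (mod 29), so λ ≡ 27·23 ≡ 12.
  x = λ² - 9 - 9 = 144 - 18 ≡ 10; y = λ·(9 - 10) - 12 ≡ 5. → (10, 5)
2Q = (10, 5).
Finally 2P + 2Q:
(0, 24) + (10, 5). λ = (5 - 24)/(10 - 0) ≡ 10/10 mod 29. 10⁻¹ ≡ 3 (mod 29) since 10·3 = 30 ≡ 1, so λ ≡ 1.
  x = λ² - 0 - 10 = 1 - 10 ≡ 20; y = λ·(0 - 20) - 24 ≡ 14. → (20, 14)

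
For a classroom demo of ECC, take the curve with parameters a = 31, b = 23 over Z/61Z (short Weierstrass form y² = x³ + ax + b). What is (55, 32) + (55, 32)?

tangent at (55, 32): λ = (3·55² + 31)/(2·32) ≡ 17/3. 3⁻¹ ≡ 41 (mod 61) since 3·41 = 123 ≡ 1, so λ ≡ 17·41 ≡ 26.
  x = λ² - 55 - 55 = 676 - 110 ≡ 17; y = λ·(55 - 17) - 32 ≡ 41. → (17, 41)

(17, 41)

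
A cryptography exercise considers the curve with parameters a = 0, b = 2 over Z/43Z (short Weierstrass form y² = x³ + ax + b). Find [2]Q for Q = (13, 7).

tangent at (13, 7): λ = (3·13² + 0)/(2·7) ≡ 34/14. 14⁻¹ ≡ 40 (mod 43) since 14·40 = 560 ≡ 1, so λ ≡ 34·40 ≡ 27.
  x = λ² - 13 - 13 = 729 - 26 ≡ 15; y = λ·(13 - 15) - 7 ≡ 25. → (15, 25)

(15, 25)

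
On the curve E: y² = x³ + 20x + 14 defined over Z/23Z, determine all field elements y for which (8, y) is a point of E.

none

x³ + 20x + 14 = 686 ≡ 19 (mod 23).
19 is a non-residue mod 23; no y exists.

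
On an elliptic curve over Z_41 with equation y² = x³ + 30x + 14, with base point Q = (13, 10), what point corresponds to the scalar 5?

Double-and-add on 5 = (101)₂. Start with Q = (13, 10) for the leading 1-bit.
double: tangent at (13, 10): λ = (3·13² + 30)/(2·10) ≡ 4/20. 20⁻¹ ≡ 39 (mod 41), so λ ≡ 4·39 ≡ 33.
  x = λ² - 13 - 13 = 1089 - 26 ≡ 38; y = λ·(13 - 38) - 10 ≡ 26. → (38, 26)
double: tangent at (38, 26): λ = (3·38² + 30)/(2·26) ≡ 16/11. 11⁻¹ ≡ 15 (mod 41) since 11·15 = 165 ≡ 1, so λ ≡ 16·15 ≡ 35.
  x = λ² - 38 - 38 = 1225 - 76 ≡ 1; y = λ·(38 - 1) - 26 ≡ 39. → (1, 39)
add Q: (1, 39) + (13, 10). λ = (10 - 39)/(13 - 1) ≡ 12/12 mod 41. 12⁻¹ ≡ 24 (mod 41) since 12·24 = 288 ≡ 1, so λ ≡ 1.
  x = λ² - 1 - 13 = 1 - 14 ≡ 28; y = λ·(1 - 28) - 39 ≡ 16. → (28, 16)

(28, 16)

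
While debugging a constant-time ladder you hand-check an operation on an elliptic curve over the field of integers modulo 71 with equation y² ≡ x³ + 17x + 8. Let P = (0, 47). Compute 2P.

tangent at (0, 47): λ = (3·0² + 17)/(2·47) ≡ 17/23. 23⁻¹ ≡ 34 (mod 71) since 23·34 = 782 ≡ 1, so λ ≡ 17·34 ≡ 10.
  x = λ² - 0 - 0 = 100 - 0 ≡ 29; y = λ·(0 - 29) - 47 ≡ 18. → (29, 18)

(29, 18)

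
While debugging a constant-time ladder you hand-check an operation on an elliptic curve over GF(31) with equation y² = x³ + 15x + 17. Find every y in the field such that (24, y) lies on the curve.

none

x³ + 15x + 17 = 14201 ≡ 3 (mod 31).
3 is a non-residue mod 31; no y exists.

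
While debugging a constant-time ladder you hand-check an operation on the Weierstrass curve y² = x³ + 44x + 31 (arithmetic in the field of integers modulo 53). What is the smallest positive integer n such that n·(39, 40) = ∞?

2P: tangent at (39, 40): λ = (3·39² + 44)/(2·40) ≡ 49/27. 27⁻¹ ≡ 2 (mod 53), so λ ≡ 49·2 ≡ 45.
  x = λ² - 39 - 39 = 2025 - 78 ≡ 39; y = λ·(39 - 39) - 40 ≡ 13. → (39, 13)
3P: (39, 13) + (39, 40): same x and y₁ ≡ -y₂, so the sum is ∞.
3P = ∞, so the order is 3.

3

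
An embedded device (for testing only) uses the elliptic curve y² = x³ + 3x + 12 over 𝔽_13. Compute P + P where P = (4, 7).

(6, 8)

tangent at (4, 7): λ = (3·4² + 3)/(2·7) ≡ 12/1. 1⁻¹ ≡ 1 (mod 13), so λ ≡ 12·1 ≡ 12.
  x = λ² - 4 - 4 = 144 - 8 ≡ 6; y = λ·(4 - 6) - 7 ≡ 8. → (6, 8)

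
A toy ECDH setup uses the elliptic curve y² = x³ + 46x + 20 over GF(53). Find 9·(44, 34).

(19, 11)

Write G = (44, 34).
Double-and-add on 9 = (1001)₂. Start with G = (44, 34) for the leading 1-bit.
double: tangent at (44, 34): λ = (3·44² + 46)/(2·34) ≡ 24/15. 15⁻¹ ≡ 46 (mod 53), so λ ≡ 24·46 ≡ 44.
  x = λ² - 44 - 44 = 1936 - 88 ≡ 46; y = λ·(44 - 46) - 34 ≡ 37. → (46, 37)
double: tangent at (46, 37): λ = (3·46² + 46)/(2·37) ≡ 34/21. 21⁻¹ ≡ 48 (mod 53) since 21·48 = 1008 ≡ 1, so λ ≡ 34·48 ≡ 42.
  x = λ² - 46 - 46 = 1764 - 92 ≡ 29; y = λ·(46 - 29) - 37 ≡ 41. → (29, 41)
double: tangent at (29, 41): λ = (3·29² + 46)/(2·41) ≡ 25/29. 29⁻¹ ≡ 11 (mod 53) since 29·11 = 319 ≡ 1, so λ ≡ 25·11 ≡ 10.
  x = λ² - 29 - 29 = 100 - 58 ≡ 42; y = λ·(29 - 42) - 41 ≡ 41. → (42, 41)
add G: (42, 41) + (44, 34). λ = (34 - 41)/(44 - 42) ≡ 46/2 mod 53. 2⁻¹ ≡ 27 (mod 53) since 2·27 = 54 ≡ 1, so λ ≡ 23.
  x = λ² - 42 - 44 = 529 - 86 ≡ 19; y = λ·(42 - 19) - 41 ≡ 11. → (19, 11)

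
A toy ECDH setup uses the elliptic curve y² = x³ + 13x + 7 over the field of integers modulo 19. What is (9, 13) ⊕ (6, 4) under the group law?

(13, 13)

(9, 13) + (6, 4). λ = (4 - 13)/(6 - 9) ≡ 10/16 mod 19. 16⁻¹ ≡ 6 (mod 19) since 16·6 = 96 ≡ 1, so λ ≡ 3.
  x = λ² - 9 - 6 = 9 - 15 ≡ 13; y = λ·(9 - 13) - 13 ≡ 13. → (13, 13)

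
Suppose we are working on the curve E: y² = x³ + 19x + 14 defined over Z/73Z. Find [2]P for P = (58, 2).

tangent at (58, 2): λ = (3·58² + 19)/(2·2) ≡ 37/4. 4⁻¹ ≡ 55 (mod 73), so λ ≡ 37·55 ≡ 64.
  x = λ² - 58 - 58 = 4096 - 116 ≡ 38; y = λ·(58 - 38) - 2 ≡ 37. → (38, 37)

(38, 37)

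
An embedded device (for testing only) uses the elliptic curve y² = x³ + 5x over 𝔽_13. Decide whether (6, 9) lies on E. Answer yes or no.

no

y² = 9² ≡ 3; x³ + 5x + 0 = 246 ≡ 12 (mod 13). 3 ≠ 12.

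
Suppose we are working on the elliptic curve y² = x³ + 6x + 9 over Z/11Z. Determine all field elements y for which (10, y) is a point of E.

none

x³ + 6x + 9 = 1069 ≡ 2 (mod 11).
2 is a non-residue mod 11; no y exists.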